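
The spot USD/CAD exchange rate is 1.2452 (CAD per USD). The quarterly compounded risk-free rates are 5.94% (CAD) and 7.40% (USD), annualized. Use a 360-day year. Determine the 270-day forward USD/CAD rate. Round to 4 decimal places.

By covered interest parity, F = S · (1+r_CAD/4)^(4T) / (1+r_USD/4)^(4T)
= 1.2452 × 1.045215 / 1.056533 = 1.2452 × 0.989288
F = 1.2319 CAD per USD

1.2319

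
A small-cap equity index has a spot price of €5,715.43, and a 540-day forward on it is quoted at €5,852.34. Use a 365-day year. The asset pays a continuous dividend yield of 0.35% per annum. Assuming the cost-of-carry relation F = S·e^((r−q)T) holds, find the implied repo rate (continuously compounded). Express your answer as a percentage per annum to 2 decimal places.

From F = S·e^((r−q)T): (r − q) = ln(F/S)/T
ln(5852.34/5715.43) = ln(1.023954) = 0.023672
(r − q) = 0.023672 / (540/365) = 0.016001
r = ln(F/S)/T + q = 0.016001 + 0.0035 = 0.019501
r = 1.95%

1.95%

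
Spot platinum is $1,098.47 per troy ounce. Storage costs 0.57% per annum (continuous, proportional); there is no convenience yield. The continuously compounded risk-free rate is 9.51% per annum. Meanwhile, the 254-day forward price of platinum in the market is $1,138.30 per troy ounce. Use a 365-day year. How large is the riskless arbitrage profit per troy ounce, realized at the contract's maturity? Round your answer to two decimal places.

Fair forward: F* = S·e^(carry·T), with carry = (r + u) = 0.0951 + 0.0057 = 0.1008
F* = 1098.47 · e^(0.1008 × 254/365) = 1098.47 · e^0.07014575 = 1098.47 × 1.07266451 = $1178.2898
Market $1138.30 < fair $1178.2898: forward underpriced → reverse cash-and-carry (short spot, go long the forward).
At maturity, profit = |F_mkt − F*| = |1138.30 − 1178.2898| = $39.99 per troy ounce

$39.99 per troy ounce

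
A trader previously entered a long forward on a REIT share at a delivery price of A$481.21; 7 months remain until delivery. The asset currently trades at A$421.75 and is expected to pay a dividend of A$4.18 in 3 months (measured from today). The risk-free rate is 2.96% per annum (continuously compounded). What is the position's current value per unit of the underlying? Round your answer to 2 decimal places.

PV(remaining dividends) I = 4.18·e^(−0.0296·3/12) = 4.1492
Current forward F = (S − I)·e^(rT) = (421.75 − 4.1492)·e^(0.0296·7/12) = 417.6008 × 1.017417 = 424.8742
Value (long) = (F − K)·e^(−rT) = (424.8742 − 481.21) × 0.982882 = -55.3714
Value = -A$55.37

-A$55.37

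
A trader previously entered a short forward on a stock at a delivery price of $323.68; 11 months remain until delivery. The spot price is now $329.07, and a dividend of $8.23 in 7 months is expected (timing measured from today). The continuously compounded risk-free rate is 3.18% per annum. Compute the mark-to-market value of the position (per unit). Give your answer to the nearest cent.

PV(remaining dividends) I = 8.23·e^(−0.0318·7/12) = 8.0787
Current forward F = (S − I)·e^(rT) = (329.07 − 8.0787)·e^(0.0318·11/12) = 320.9913 × 1.029579 = 330.4859
Value (long) = (F − K)·e^(−rT) = (330.4859 − 323.68) × 0.971271 = 6.6104
Short position value = −(long value) = -$6.61

-$6.61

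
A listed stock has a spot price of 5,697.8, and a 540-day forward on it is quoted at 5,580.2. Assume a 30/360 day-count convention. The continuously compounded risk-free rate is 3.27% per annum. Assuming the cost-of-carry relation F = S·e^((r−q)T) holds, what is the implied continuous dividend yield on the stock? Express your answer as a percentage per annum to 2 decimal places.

From F = S·e^((r−q)T): (r − q) = ln(F/S)/T
ln(5580.2/5697.8) = ln(0.979360) = -0.020856
(r − q) = -0.020856 / (540/360) = -0.013904
q = r − ln(F/S)/T = 0.0327 + 0.013904 = 0.046604
q = 4.66%

4.66%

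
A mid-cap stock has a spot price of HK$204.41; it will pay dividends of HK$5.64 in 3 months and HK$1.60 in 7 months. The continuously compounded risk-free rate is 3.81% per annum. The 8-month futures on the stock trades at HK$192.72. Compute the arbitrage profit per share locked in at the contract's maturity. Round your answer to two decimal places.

PV(dividends) I = 5.64·e^(−0.0381·3/12) + 1.60·e^(−0.0381·7/12) = 7.1514
Fair futures F* = (S − I)·e^(rT) = (204.41 − 7.1514)·e^0.025400 = 197.2586 × 1.025725 = 202.3331
Market HK$192.72 < fair 202.3331: forward underpriced → reverse cash-and-carry (short the stock, invest proceeds at r, pay the dividends, go long the forward).
Profit at T = |F_mkt − F*| = |192.72 − 202.3331| = HK$9.61 per share

HK$9.61 per share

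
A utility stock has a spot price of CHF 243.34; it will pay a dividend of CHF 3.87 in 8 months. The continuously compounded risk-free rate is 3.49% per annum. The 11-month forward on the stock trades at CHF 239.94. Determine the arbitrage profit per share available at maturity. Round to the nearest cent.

CHF 7.41 per share

PV(dividends) I = 3.87·e^(−0.0349·8/12) = 3.7810
Fair forward F* = (S − I)·e^(rT) = (243.34 − 3.7810)·e^0.031992 = 239.5590 × 1.032509 = 247.3468
Market CHF 239.94 < fair 247.3468: forward underpriced → reverse cash-and-carry (short the stock, invest proceeds at r, pay the dividends, go long the forward).
Profit at T = |F_mkt − F*| = |239.94 − 247.3468| = CHF 7.41 per share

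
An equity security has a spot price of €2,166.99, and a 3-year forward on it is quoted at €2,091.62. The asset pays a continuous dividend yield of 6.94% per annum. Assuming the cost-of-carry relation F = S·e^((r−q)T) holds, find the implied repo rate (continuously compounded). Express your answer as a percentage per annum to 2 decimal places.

From F = S·e^((r−q)T): (r − q) = ln(F/S)/T
ln(2091.62/2166.99) = ln(0.965219) = -0.035400
(r − q) = -0.035400 / (3) = -0.011800
r = ln(F/S)/T + q = -0.011800 + 0.0694 = 0.057600
r = 5.76%

5.76%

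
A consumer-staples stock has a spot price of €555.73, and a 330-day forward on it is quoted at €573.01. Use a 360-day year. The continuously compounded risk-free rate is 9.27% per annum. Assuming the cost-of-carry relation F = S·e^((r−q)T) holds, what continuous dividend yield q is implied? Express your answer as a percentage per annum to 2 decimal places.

From F = S·e^((r−q)T): (r − q) = ln(F/S)/T
ln(573.01/555.73) = ln(1.031094) = 0.030620
(r − q) = 0.030620 / (330/360) = 0.033404
q = r − ln(F/S)/T = 0.0927 − 0.033404 = 0.059296
q = 5.93%

5.93%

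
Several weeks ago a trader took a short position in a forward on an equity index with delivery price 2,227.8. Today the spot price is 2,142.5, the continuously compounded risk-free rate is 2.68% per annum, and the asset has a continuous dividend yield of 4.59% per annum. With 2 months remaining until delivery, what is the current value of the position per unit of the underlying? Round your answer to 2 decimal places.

91.70

Current fair forward for the remaining 2 months: F = S·e^((r − q)·T), (r − q) = 0.0268 − 0.0459 = -0.0191
F = 2142.5 · e^(-0.0191 × 2/12) = 2142.5 × 0.99682173 = 2135.6906
Value of long forward = (F − K)·e^(−rT) = (2135.6906 − 2227.8) · e^(−0.0268·2/12)
= -92.1094 × 0.99554329 = -91.70
Short position value = −(long value) = 91.70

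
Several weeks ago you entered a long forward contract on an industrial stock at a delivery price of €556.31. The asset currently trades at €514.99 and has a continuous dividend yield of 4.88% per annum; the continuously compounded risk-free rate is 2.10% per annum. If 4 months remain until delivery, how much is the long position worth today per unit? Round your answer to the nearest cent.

Current fair forward for the remaining 4 months: F = S·e^((r − q)·T), (r − q) = 0.0210 − 0.0488 = -0.0278
F = 514.99 · e^(-0.0278 × 4/12) = 514.99 × 0.990776 = 510.2397
Value of long forward = (F − K)·e^(−rT) = (510.2397 − 556.31) · e^(−0.0210·4/12)
= -46.0703 × 0.993024 = -45.75

-€45.75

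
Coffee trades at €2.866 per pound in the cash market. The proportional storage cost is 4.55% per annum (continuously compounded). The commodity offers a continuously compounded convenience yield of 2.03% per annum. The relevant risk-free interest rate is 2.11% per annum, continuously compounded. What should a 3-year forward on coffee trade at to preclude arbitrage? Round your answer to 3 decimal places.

€3.293 per pound

Net carry = r + u − y = 0.0211 + 0.0455 − 0.0203 = 0.0463
F = S·e^((r+u−y)T) = 2.866 · e^(0.0463 × 3) = 2.866 · e^0.138900
= 2.866 × 1.149009 = €3.293 per pound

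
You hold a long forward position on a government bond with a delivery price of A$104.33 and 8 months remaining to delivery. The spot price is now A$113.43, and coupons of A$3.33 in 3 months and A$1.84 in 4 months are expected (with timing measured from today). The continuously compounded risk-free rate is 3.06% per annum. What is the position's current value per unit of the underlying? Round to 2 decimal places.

PV(remaining coupons) I = 3.33·e^(−0.0306·3/12) + 1.84·e^(−0.0306·4/12) = 5.1260
Current forward F = (S − I)·e^(rT) = (113.43 − 5.1260)·e^(0.0306·8/12) = 108.3040 × 1.020610 = 110.5361
Value (long) = (F − K)·e^(−rT) = (110.5361 − 104.33) × 0.979807 = 6.0808
Value = A$6.08

A$6.08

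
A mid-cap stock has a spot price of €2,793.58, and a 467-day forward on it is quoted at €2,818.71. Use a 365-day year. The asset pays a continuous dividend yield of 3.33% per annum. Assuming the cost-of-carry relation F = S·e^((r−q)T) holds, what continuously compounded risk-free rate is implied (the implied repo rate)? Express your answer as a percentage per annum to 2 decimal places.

4.03%

From F = S·e^((r−q)T): (r − q) = ln(F/S)/T
ln(2818.71/2793.58) = ln(1.008996) = 0.008956
(r − q) = 0.008956 / (467/365) = 0.007000
r = ln(F/S)/T + q = 0.007000 + 0.0333 = 0.040300
r = 4.03%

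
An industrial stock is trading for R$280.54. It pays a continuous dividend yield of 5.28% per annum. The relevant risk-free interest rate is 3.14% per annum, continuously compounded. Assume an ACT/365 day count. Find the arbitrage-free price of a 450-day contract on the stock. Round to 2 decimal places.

R$273.24

F = S·e^((r − q)T) = 280.54 · e^((0.0314 − 0.0528) × 450/365)
= 280.54 · e^-0.026384 = 280.54 × 0.973961
F = R$273.24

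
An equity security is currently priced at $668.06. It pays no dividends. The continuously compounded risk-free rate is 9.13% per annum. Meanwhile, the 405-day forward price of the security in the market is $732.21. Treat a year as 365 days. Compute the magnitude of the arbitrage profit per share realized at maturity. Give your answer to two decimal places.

$7.07 per share

Fair forward: F* = S·e^(carry·T), with carry = r = 0.0913
F* = 668.06 · e^(0.0913 × 405/365) = 668.06 · e^0.101305 = 668.06 × 1.106614 = $739.2845
Market $732.21 < fair $739.2845: forward underpriced → reverse cash-and-carry (short spot, go long the forward).
At maturity, profit = |F_mkt − F*| = |732.21 − 739.2845| = $7.07 per share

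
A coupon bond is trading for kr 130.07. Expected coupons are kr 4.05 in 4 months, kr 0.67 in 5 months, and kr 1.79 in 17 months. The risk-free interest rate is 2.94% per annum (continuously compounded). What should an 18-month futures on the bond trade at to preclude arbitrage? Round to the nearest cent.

kr 129.26

PV(coupons) I = 4.05·e^(−0.0294·4/12) + 0.67·e^(−0.0294·5/12) + 1.79·e^(−0.0294·17/12)
I = 4.0105 + 0.6618 + 1.7170 = 6.3893
F = (S − I)·e^(rT) = (130.07 − 6.3893) · e^(0.0294·18/12)
= 123.6807 · e^0.044100 = 123.6807 × 1.045087 = kr 129.26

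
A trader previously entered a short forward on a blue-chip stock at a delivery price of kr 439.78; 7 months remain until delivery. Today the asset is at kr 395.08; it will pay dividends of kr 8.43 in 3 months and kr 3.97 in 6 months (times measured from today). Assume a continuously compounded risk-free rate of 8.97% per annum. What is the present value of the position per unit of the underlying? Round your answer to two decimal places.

kr 34.32

PV(remaining dividends) I = 8.43·e^(−0.0897·3/12) + 3.97·e^(−0.0897·6/12) = 12.0389
Current forward F = (S − I)·e^(rT) = (395.08 − 12.0389)·e^(0.0897·7/12) = 383.0411 × 1.053718 = 403.6173
Value (long) = (F − K)·e^(−rT) = (403.6173 − 439.78) × 0.949020 = -34.3191
Short position value = −(long value) = kr 34.32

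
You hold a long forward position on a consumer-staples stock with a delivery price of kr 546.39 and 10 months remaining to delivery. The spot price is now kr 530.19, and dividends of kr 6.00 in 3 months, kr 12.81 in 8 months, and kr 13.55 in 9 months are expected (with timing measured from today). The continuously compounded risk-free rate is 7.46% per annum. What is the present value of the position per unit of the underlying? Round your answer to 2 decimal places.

PV(remaining dividends) I = 6.00·e^(−0.0746·3/12) + 12.81·e^(−0.0746·8/12) + 13.55·e^(−0.0746·9/12) = 30.8903
Current forward F = (S − I)·e^(rT) = (530.19 − 30.8903)·e^(0.0746·10/12) = 499.2997 × 1.064140 = 531.3248
Value (long) = (F − K)·e^(−rT) = (531.3248 − 546.39) × 0.939726 = -14.1572
Value = -kr 14.16

-kr 14.16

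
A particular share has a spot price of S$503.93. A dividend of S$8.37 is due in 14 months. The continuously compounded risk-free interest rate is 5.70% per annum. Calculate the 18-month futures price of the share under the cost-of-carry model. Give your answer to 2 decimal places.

PV(dividends) I = 8.37·e^(−0.0570·14/12)
I = 7.8315
F = (S − I)·e^(rT) = (503.93 − 7.8315) · e^(0.0570·18/12)
= 496.0985 · e^0.085500 = 496.0985 × 1.089262 = S$540.38

S$540.38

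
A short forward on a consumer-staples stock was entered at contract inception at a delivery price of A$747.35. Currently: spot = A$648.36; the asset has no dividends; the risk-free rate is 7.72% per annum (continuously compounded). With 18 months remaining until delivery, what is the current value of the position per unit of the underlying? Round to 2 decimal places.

A$17.27

Current fair forward for the remaining 18 months: F = S·e^(r·T), r = 0.0772
F = 648.36 · e^(0.0772 × 18/12) = 648.36 × 1.122771 = 727.9598
Value of long forward = (F − K)·e^(−rT) = (727.9598 − 747.35) · e^(−0.0772·18/12)
= -19.3902 × 0.890653 = -17.27
Short position value = −(long value) = A$17.27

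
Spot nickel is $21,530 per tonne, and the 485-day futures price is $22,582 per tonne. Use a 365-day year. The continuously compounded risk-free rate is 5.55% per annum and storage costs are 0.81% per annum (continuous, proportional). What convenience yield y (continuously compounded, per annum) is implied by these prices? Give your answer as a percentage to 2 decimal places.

2.77%

F = S·e^((r+u−y)T) ⇒ (r+u−y) = ln(F/S)/T
ln(22582/21530) = 0.047706; /T ⇒ 0.035902
y = r + u − ln(F/S)/T = 0.0555 + 0.0081 − 0.035902 = 0.027698
y = 2.77%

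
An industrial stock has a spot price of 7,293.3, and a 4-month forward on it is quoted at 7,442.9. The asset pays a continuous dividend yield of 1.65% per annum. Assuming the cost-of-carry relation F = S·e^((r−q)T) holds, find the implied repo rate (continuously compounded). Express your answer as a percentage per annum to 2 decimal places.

7.74%

From F = S·e^((r−q)T): (r − q) = ln(F/S)/T
ln(7442.9/7293.3) = ln(1.020512) = 0.020304
(r − q) = 0.020304 / (4/12) = 0.060912
r = ln(F/S)/T + q = 0.060912 + 0.0165 = 0.077412
r = 7.74%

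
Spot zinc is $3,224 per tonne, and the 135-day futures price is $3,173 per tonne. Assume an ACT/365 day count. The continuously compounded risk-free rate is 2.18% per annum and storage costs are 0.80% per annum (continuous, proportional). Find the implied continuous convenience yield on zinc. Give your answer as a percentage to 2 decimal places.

F = S·e^((r+u−y)T) ⇒ (r+u−y) = ln(F/S)/T
ln(3173/3224) = -0.015945; /T ⇒ -0.043111
y = r + u − ln(F/S)/T = 0.0218 + 0.0080 + 0.043111 = 0.072911
y = 7.29%

7.29%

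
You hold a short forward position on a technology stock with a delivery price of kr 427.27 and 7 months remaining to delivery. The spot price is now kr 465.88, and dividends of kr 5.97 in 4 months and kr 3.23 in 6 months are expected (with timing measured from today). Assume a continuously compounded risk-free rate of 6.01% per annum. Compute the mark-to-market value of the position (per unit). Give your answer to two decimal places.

-kr 44.34

PV(remaining dividends) I = 5.97·e^(−0.0601·4/12) + 3.23·e^(−0.0601·6/12) = 8.9860
Current forward F = (S − I)·e^(rT) = (465.88 − 8.9860)·e^(0.0601·7/12) = 456.8940 × 1.035680 = 473.1960
Value (long) = (F − K)·e^(−rT) = (473.1960 − 427.27) × 0.965549 = 44.3438
Short position value = −(long value) = -kr 44.34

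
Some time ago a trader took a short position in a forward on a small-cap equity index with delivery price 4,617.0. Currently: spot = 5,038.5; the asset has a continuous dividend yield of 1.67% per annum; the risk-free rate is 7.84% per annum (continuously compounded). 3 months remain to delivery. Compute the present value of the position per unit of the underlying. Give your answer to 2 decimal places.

-490.12

Current fair forward for the remaining 3 months: F = S·e^((r − q)·T), (r − q) = 0.0784 − 0.0167 = 0.0617
F = 5038.5 · e^(0.0617 × 3/12) = 5038.5 × 1.01554458 = 5116.8214
Value of long forward = (F − K)·e^(−rT) = (5116.8214 − 4617.0) · e^(−0.0784·3/12)
= 499.8214 × 0.98059083 = 490.12
Short position value = −(long value) = -490.12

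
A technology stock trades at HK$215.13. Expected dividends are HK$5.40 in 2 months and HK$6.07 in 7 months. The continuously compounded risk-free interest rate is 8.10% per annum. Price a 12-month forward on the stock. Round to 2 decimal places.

HK$221.23

PV(dividends) I = 5.40·e^(−0.0810·2/12) + 6.07·e^(−0.0810·7/12)
I = 5.3276 + 5.7899 = 11.1175
F = (S − I)·e^(rT) = (215.13 − 11.1175) · e^(0.0810·12/12)
= 204.0125 · e^0.081000 = 204.0125 × 1.084371 = HK$221.23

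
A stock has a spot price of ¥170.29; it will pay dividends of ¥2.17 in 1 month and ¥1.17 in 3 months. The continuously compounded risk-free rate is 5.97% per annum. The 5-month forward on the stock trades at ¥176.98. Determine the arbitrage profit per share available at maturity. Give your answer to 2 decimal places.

¥5.80 per share

PV(dividends) I = 2.17·e^(−0.0597·1/12) + 1.17·e^(−0.0597·3/12) = 3.3119
Fair forward F* = (S − I)·e^(rT) = (170.29 − 3.3119)·e^0.024875 = 166.9781 × 1.025187 = 171.1838
Market ¥176.98 > fair 171.1838: forward overpriced → cash-and-carry (borrow at r, buy the stock and collect the dividends, short the forward).
Profit at T = |F_mkt − F*| = |176.98 − 171.1838| = ¥5.80 per share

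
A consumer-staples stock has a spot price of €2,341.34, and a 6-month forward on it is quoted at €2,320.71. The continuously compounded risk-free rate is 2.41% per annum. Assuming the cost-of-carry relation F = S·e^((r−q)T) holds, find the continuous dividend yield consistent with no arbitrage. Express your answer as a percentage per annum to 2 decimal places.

From F = S·e^((r−q)T): (r − q) = ln(F/S)/T
ln(2320.71/2341.34) = ln(0.991189) = -0.008850
(r − q) = -0.008850 / (6/12) = -0.017700
q = r − ln(F/S)/T = 0.0241 + 0.017700 = 0.041800
q = 4.18%

4.18%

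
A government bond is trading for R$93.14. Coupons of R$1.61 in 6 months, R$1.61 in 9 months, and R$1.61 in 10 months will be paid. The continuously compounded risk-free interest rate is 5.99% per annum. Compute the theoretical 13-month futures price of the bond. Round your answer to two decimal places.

R$94.44

PV(coupons) I = 1.61·e^(−0.0599·6/12) + 1.61·e^(−0.0599·9/12) + 1.61·e^(−0.0599·10/12)
I = 1.5625 + 1.5393 + 1.5316 = 4.6334
F = (S − I)·e^(rT) = (93.14 − 4.6334) · e^(0.0599·13/12)
= 88.5066 · e^0.064892 = 88.5066 × 1.067044 = R$94.44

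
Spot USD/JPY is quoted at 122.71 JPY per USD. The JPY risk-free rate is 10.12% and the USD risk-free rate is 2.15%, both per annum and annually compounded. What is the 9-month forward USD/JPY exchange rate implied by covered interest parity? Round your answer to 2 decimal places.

By covered interest parity, F = S · (1+r_JPY)^T / (1+r_USD)^T
= 122.71 × 1.074978 / 1.016082 = 122.71 × 1.057964
F = 129.82 JPY per USD

129.82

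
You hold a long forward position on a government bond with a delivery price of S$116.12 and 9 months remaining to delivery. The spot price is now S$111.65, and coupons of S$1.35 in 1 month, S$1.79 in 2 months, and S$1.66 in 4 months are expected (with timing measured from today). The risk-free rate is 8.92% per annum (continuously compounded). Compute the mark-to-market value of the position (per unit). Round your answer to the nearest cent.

PV(remaining coupons) I = 1.35·e^(−0.0892·1/12) + 1.79·e^(−0.0892·2/12) + 1.66·e^(−0.0892·4/12) = 4.7150
Current forward F = (S − I)·e^(rT) = (111.65 − 4.7150)·e^(0.0892·9/12) = 106.9350 × 1.069189 = 114.3337
Value (long) = (F − K)·e^(−rT) = (114.3337 − 116.12) × 0.935289 = -1.6707
Value = -S$1.67

-S$1.67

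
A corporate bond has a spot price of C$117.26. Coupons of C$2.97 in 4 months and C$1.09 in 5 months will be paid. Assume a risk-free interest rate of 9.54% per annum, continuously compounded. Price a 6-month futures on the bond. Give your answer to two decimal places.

C$118.87

PV(coupons) I = 2.97·e^(−0.0954·4/12) + 1.09·e^(−0.0954·5/12)
I = 2.8770 + 1.0475 = 3.9245
F = (S − I)·e^(rT) = (117.26 − 3.9245) · e^(0.0954·6/12)
= 113.3355 · e^0.047700 = 113.3355 × 1.048856 = C$118.87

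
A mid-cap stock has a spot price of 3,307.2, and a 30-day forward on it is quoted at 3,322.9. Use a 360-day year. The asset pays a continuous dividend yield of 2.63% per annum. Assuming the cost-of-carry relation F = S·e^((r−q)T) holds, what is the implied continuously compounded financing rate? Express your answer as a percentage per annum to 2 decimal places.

From F = S·e^((r−q)T): (r − q) = ln(F/S)/T
ln(3322.9/3307.2) = ln(1.004747) = 0.004736
(r − q) = 0.004736 / (30/360) = 0.056832
r = ln(F/S)/T + q = 0.056832 + 0.0263 = 0.083132
r = 8.31%

8.31%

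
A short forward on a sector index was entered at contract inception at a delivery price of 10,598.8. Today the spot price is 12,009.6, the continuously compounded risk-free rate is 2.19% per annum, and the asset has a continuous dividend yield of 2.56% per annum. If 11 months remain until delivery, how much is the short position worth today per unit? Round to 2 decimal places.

Current fair forward for the remaining 11 months: F = S·e^((r − q)·T), (r − q) = 0.0219 − 0.0256 = -0.0037
F = 12009.6 · e^(-0.0037 × 11/12) = 12009.6 × 0.99661408 = 11968.9365
Value of long forward = (F − K)·e^(−rT) = (11968.9365 − 10598.8) · e^(−0.0219·11/12)
= 1370.1365 × 0.98012516 = 1342.91
Short position value = −(long value) = -1342.91

-1342.91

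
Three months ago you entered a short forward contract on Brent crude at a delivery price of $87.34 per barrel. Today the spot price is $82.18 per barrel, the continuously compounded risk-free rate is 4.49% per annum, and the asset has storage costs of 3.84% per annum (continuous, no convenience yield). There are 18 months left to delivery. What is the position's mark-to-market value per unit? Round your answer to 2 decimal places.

-$5.40 per barrel

Current fair forward for the remaining 18 months: F = S·e^((r + u)·T), (r + u) = 0.0449 + 0.0384 = 0.0833
F = 82.18 · e^(0.0833 × 18/12) = 82.18 × 1.133092 = 93.1175
Value of long forward = (F − K)·e^(−rT) = (93.1175 − 87.34) · e^(−0.0449·18/12)
= 5.7775 × 0.934868 = 5.40
Short position value = −(long value) = -$5.40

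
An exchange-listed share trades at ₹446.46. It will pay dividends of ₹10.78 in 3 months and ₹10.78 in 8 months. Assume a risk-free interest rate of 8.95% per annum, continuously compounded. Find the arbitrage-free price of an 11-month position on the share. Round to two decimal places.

₹462.17

PV(dividends) I = 10.78·e^(−0.0895·3/12) + 10.78·e^(−0.0895·8/12)
I = 10.5415 + 10.1556 = 20.6971
F = (S − I)·e^(rT) = (446.46 − 20.6971) · e^(0.0895·11/12)
= 425.7629 · e^0.082042 = 425.7629 × 1.085501 = ₹462.17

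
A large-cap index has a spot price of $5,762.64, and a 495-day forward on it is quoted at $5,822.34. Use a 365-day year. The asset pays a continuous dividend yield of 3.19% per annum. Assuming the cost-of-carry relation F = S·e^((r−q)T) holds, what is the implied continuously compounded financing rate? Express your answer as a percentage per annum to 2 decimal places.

3.95%

From F = S·e^((r−q)T): (r − q) = ln(F/S)/T
ln(5822.34/5762.64) = ln(1.010360) = 0.010307
(r − q) = 0.010307 / (495/365) = 0.007600
r = ln(F/S)/T + q = 0.007600 + 0.0319 = 0.039500
r = 3.95%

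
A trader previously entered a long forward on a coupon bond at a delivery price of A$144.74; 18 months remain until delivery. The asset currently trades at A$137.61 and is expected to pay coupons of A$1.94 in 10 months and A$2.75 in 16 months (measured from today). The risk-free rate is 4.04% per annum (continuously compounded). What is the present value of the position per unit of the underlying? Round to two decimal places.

-A$3.10

PV(remaining coupons) I = 1.94·e^(−0.0404·10/12) + 2.75·e^(−0.0404·16/12) = 4.4816
Current forward F = (S − I)·e^(rT) = (137.61 − 4.4816)·e^(0.0404·18/12) = 133.1284 × 1.062474 = 141.4455
Value (long) = (F − K)·e^(−rT) = (141.4455 − 144.74) × 0.941200 = -3.1008
Value = -A$3.10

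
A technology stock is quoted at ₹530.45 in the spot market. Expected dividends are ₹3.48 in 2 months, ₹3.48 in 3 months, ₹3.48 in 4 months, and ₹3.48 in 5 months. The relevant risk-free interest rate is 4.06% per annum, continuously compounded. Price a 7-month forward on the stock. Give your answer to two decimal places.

₹529.08

PV(dividends) I = 3.48·e^(−0.0406·2/12) + 3.48·e^(−0.0406·3/12) + 3.48·e^(−0.0406·4/12) + 3.48·e^(−0.0406·5/12)
I = 3.4565 + 3.4449 + 3.4332 + 3.4216 = 13.7562
F = (S − I)·e^(rT) = (530.45 − 13.7562) · e^(0.0406·7/12)
= 516.6938 · e^0.023683 = 516.6938 × 1.023966 = ₹529.08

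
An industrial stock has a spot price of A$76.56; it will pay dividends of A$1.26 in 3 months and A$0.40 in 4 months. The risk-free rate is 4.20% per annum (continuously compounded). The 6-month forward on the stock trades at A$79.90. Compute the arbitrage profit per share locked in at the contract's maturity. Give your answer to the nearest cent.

PV(dividends) I = 1.26·e^(−0.0420·3/12) + 0.40·e^(−0.0420·4/12) = 1.6413
Fair forward F* = (S − I)·e^(rT) = (76.56 − 1.6413)·e^0.021000 = 74.9187 × 1.021222 = 76.5086
Market A$79.90 > fair 76.5086: forward overpriced → cash-and-carry (borrow at r, buy the stock and collect the dividends, short the forward).
Profit at T = |F_mkt − F*| = |79.90 − 76.5086| = A$3.39 per share

A$3.39 per share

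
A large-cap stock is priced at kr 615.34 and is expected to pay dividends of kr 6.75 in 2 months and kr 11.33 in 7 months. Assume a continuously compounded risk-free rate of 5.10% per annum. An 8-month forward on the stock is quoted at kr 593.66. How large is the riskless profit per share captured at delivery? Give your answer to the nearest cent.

kr 24.66 per share

PV(dividends) I = 6.75·e^(−0.0510·2/12) + 11.33·e^(−0.0510·7/12) = 17.6908
Fair forward F* = (S − I)·e^(rT) = (615.34 − 17.6908)·e^0.034000 = 597.6492 × 1.034585 = 618.3189
Market kr 593.66 < fair 618.3189: forward underpriced → reverse cash-and-carry (short the stock, invest proceeds at r, pay the dividends, go long the forward).
Profit at T = |F_mkt − F*| = |593.66 − 618.3189| = kr 24.66 per share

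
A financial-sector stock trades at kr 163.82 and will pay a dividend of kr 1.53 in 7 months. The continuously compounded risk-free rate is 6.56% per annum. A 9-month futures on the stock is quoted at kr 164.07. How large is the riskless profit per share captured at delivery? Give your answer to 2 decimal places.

PV(dividends) I = 1.53·e^(−0.0656·7/12) = 1.4726
Fair futures F* = (S − I)·e^(rT) = (163.82 − 1.4726)·e^0.049200 = 162.3474 × 1.050430 = 170.5346
Market kr 164.07 < fair 170.5346: forward underpriced → reverse cash-and-carry (short the stock, invest proceeds at r, pay the dividends, go long the forward).
Profit at T = |F_mkt − F*| = |164.07 − 170.5346| = kr 6.46 per share

kr 6.46 per share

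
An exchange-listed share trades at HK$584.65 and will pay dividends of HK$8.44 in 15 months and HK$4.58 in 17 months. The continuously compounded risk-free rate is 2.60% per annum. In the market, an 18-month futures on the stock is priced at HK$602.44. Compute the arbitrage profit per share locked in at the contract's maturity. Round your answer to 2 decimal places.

PV(dividends) I = 8.44·e^(−0.0260·15/12) + 4.58·e^(−0.0260·17/12) = 12.5845
Fair futures F* = (S − I)·e^(rT) = (584.65 − 12.5845)·e^0.039000 = 572.0655 × 1.039770 = 594.8165
Market HK$602.44 > fair 594.8165: forward overpriced → cash-and-carry (borrow at r, buy the stock and collect the dividends, short the forward).
Profit at T = |F_mkt − F*| = |602.44 − 594.8165| = HK$7.62 per share

HK$7.62 per share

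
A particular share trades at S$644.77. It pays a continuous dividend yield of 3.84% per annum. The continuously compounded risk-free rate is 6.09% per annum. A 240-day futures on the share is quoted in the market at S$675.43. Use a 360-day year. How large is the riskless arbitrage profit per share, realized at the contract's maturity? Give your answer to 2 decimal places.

S$20.92 per share

Fair futures: F* = S·e^(carry·T), with carry = (r − q) = 0.0609 − 0.0384 = 0.0225
F* = 644.77 · e^(0.0225 × 240/360) = 644.77 · e^0.015000 = 644.77 × 1.015113 = S$654.5144
Market S$675.43 > fair S$654.5144: forward overpriced → cash-and-carry (buy spot, short the forward).
At maturity, profit = |F_mkt − F*| = |675.43 − 654.5144| = S$20.92 per share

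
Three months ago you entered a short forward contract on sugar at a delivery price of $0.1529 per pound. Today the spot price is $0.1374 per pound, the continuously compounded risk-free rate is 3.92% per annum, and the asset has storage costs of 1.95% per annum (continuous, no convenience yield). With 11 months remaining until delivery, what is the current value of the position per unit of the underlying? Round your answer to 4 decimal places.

Current fair forward for the remaining 11 months: F = S·e^((r + u)·T), (r + u) = 0.0392 + 0.0195 = 0.0587
F = 0.1374 · e^(0.0587 × 11/12) = 0.1374 × 1.055282 = 0.1450
Value of long forward = (F − K)·e^(−rT) = (0.1450 − 0.1529) · e^(−0.0392·11/12)
= -0.0079 × 0.964705 = -0.0076
Short position value = −(long value) = $0.0076

$0.0076 per pound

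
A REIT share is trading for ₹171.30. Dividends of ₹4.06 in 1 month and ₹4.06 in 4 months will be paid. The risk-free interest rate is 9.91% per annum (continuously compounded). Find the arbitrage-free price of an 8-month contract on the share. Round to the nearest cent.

₹174.50

PV(dividends) I = 4.06·e^(−0.0991·1/12) + 4.06·e^(−0.0991·4/12)
I = 4.0266 + 3.9281 = 7.9547
F = (S − I)·e^(rT) = (171.30 − 7.9547) · e^(0.0991·8/12)
= 163.3453 · e^0.066067 = 163.3453 × 1.068298 = ₹174.50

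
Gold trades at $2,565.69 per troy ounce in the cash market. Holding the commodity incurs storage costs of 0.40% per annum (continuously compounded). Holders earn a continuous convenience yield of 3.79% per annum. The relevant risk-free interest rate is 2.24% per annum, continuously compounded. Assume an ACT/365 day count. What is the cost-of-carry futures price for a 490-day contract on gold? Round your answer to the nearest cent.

$2,526.38 per troy ounce

Net carry = r + u − y = 0.0224 + 0.0040 − 0.0379 = -0.0115
F = S·e^((r+u−y)T) = 2565.69 · e^(-0.0115 × 490/365) = 2565.69 · e^-0.01543836
= 2565.69 × 0.98468020 = $2,526.38 per troy ounce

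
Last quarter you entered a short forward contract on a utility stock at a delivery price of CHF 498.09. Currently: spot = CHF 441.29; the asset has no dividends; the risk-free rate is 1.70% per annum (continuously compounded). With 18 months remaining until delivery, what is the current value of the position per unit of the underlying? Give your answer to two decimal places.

CHF 44.26

Current fair forward for the remaining 18 months: F = S·e^(r·T), r = 0.0170
F = 441.29 · e^(0.0170 × 18/12) = 441.29 × 1.025828 = 452.6876
Value of long forward = (F − K)·e^(−rT) = (452.6876 − 498.09) · e^(−0.0170·18/12)
= -45.4024 × 0.974822 = -44.26
Short position value = −(long value) = CHF 44.26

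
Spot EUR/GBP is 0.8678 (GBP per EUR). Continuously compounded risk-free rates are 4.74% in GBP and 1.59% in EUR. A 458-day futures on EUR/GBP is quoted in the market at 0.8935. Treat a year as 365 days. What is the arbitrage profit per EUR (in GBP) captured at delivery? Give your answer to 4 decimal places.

Fair futures: F* = S·e^(carry·T), with carry = (r_GBP − r_EUR) = 0.0474 − 0.0159 = 0.0315
F* = 0.8678 · e^(0.0315 × 458/365) = 0.8678 · e^0.039526 = 0.8678 × 1.040318 = 0.9028
Market 0.8935 < fair 0.9028: forward underpriced → reverse cash-and-carry (short spot, go long the forward).
At maturity, profit = |F_mkt − F*| = |0.8935 − 0.9028| = 0.0093 per EUR (in GBP)

0.0093 per EUR (in GBP)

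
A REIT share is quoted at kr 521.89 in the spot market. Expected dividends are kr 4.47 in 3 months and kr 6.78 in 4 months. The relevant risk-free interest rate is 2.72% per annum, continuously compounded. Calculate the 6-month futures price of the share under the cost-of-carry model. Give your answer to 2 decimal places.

PV(dividends) I = 4.47·e^(−0.0272·3/12) + 6.78·e^(−0.0272·4/12)
I = 4.4397 + 6.7188 = 11.1585
F = (S − I)·e^(rT) = (521.89 − 11.1585) · e^(0.0272·6/12)
= 510.7315 · e^0.013600 = 510.7315 × 1.013693 = kr 517.72

kr 517.72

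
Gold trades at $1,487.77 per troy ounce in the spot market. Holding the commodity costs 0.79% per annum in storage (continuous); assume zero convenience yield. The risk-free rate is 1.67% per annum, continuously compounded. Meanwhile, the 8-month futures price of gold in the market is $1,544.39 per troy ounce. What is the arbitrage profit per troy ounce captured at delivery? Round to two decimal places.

Fair futures: F* = S·e^(carry·T), with carry = (r + u) = 0.0167 + 0.0079 = 0.0246
F* = 1487.77 · e^(0.0246 × 8/12) = 1487.77 · e^0.01640000 = 1487.77 × 1.01653522 = $1512.3706
Market $1544.39 > fair $1512.3706: forward overpriced → cash-and-carry (buy spot, short the forward).
At maturity, profit = |F_mkt − F*| = |1544.39 − 1512.3706| = $32.02 per troy ounce

$32.02 per troy ounce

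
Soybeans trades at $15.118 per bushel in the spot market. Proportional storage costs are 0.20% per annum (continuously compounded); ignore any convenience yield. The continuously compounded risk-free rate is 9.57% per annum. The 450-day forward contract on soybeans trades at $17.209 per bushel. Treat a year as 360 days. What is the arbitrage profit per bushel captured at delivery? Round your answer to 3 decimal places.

$0.127 per bushel

Fair forward: F* = S·e^(carry·T), with carry = (r + u) = 0.0957 + 0.0020 = 0.0977
F* = 15.118 · e^(0.0977 × 450/360) = 15.118 · e^0.122125 = 15.118 × 1.129895 = $17.0818
Market $17.209 > fair $17.0818: forward overpriced → cash-and-carry (buy spot, short the forward).
At maturity, profit = |F_mkt − F*| = |17.209 − 17.0818| = $0.127 per bushel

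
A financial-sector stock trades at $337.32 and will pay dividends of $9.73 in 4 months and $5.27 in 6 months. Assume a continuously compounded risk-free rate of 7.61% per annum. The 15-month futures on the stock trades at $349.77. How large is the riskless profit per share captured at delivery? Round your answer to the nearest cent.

$5.20 per share

PV(dividends) I = 9.73·e^(−0.0761·4/12) + 5.27·e^(−0.0761·6/12) = 14.5595
Fair futures F* = (S − I)·e^(rT) = (337.32 − 14.5595)·e^0.095125 = 322.7605 × 1.099796 = 354.9707
Market $349.77 < fair 354.9707: forward underpriced → reverse cash-and-carry (short the stock, invest proceeds at r, pay the dividends, go long the forward).
Profit at T = |F_mkt − F*| = |349.77 − 354.9707| = $5.20 per share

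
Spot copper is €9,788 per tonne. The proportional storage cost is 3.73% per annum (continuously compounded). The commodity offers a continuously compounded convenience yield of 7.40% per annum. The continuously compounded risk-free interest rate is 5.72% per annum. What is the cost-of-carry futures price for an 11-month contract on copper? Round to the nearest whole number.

€9,974 per tonne

Net carry = r + u − y = 0.0572 + 0.0373 − 0.0740 = 0.0205
F = S·e^((r+u−y)T) = 9788 · e^(0.0205 × 11/12) = 9788 · e^0.018792
= 9788 × 1.018970 = €9,974 per tonne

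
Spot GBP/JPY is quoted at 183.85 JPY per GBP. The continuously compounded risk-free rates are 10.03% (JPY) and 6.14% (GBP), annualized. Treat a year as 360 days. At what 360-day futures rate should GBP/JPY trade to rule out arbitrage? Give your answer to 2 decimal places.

191.14

F = S·e^((r_JPY − r_GBP)T) = 183.85 · e^((0.1003 − 0.0614) × 360/360)
= 183.85 · e^0.038900 = 183.85 × 1.039667
F = 191.14 JPY per GBP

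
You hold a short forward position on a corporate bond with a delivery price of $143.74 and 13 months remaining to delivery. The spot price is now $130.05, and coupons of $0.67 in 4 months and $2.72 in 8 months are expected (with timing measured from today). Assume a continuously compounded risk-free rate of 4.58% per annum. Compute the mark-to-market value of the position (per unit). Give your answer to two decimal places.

PV(remaining coupons) I = 0.67·e^(−0.0458·4/12) + 2.72·e^(−0.0458·8/12) = 3.2981
Current forward F = (S − I)·e^(rT) = (130.05 − 3.2981)·e^(0.0458·13/12) = 126.7519 × 1.050868 = 133.1995
Value (long) = (F − K)·e^(−rT) = (133.1995 − 143.74) × 0.951594 = -10.0303
Short position value = −(long value) = $10.03

$10.03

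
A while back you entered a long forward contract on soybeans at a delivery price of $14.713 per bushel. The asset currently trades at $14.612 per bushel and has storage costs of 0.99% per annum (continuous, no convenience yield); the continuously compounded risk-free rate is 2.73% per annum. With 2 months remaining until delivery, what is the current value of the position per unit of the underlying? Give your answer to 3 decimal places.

Current fair forward for the remaining 2 months: F = S·e^((r + u)·T), (r + u) = 0.0273 + 0.0099 = 0.0372
F = 14.612 · e^(0.0372 × 2/12) = 14.612 × 1.006219 = 14.7029
Value of long forward = (F − K)·e^(−rT) = (14.7029 − 14.713) · e^(−0.0273·2/12)
= -0.0101 × 0.995460 = -0.010

-$0.010 per bushel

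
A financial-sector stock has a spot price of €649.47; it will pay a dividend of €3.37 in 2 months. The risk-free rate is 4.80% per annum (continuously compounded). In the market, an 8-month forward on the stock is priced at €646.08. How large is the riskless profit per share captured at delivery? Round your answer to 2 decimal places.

€21.06 per share

PV(dividends) I = 3.37·e^(−0.0480·2/12) = 3.3431
Fair forward F* = (S − I)·e^(rT) = (649.47 − 3.3431)·e^0.032000 = 646.1269 × 1.032518 = 667.1377
Market €646.08 < fair 667.1377: forward underpriced → reverse cash-and-carry (short the stock, invest proceeds at r, pay the dividends, go long the forward).
Profit at T = |F_mkt − F*| = |646.08 − 667.1377| = €21.06 per share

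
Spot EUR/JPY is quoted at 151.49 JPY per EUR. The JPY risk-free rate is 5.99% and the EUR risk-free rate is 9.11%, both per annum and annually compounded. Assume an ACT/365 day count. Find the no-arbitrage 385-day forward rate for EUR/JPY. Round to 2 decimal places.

146.92

By covered interest parity, F = S · (1+r_JPY)^T / (1+r_EUR)^T
= 151.49 × 1.063284 / 1.096325 = 151.49 × 0.969862
F = 146.92 JPY per EUR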